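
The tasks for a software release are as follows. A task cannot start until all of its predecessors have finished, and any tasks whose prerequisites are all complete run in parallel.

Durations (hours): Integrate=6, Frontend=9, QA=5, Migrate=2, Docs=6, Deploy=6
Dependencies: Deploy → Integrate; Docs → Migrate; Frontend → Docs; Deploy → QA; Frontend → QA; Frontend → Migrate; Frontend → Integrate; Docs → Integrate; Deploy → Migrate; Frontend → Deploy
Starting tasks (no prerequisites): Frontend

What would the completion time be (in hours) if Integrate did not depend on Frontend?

With the dependency in place, Frontend→Docs→Integrate = 9+6+6 = 21 sets the finish at 21 hours.
Dropping Frontend→Integrate doesn't change Integrate's earliest start (15); another predecessor still binds.
New critical path: Frontend→Docs→Integrate = 9+6+6 = 21 ⇒ 21 hours.

21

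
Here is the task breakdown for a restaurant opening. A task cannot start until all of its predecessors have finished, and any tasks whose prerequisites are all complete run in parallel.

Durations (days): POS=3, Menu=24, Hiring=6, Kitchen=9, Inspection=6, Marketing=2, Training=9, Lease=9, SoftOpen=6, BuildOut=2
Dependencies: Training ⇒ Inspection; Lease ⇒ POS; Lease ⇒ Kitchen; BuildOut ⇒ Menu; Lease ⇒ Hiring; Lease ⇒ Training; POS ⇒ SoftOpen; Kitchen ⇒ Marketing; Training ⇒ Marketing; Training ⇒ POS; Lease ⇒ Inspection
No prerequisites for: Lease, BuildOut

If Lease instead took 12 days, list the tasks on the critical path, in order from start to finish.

The binding path is Lease→Training→POS→SoftOpen = 9+9+3+6 = 27; finish at 27 days.
Lease is on the critical path; changing it to 12 makes that path 30 days.
The critical path is still Lease→Training→POS→SoftOpen; finish is now 30 days.

Lease, Training, POS, SoftOpen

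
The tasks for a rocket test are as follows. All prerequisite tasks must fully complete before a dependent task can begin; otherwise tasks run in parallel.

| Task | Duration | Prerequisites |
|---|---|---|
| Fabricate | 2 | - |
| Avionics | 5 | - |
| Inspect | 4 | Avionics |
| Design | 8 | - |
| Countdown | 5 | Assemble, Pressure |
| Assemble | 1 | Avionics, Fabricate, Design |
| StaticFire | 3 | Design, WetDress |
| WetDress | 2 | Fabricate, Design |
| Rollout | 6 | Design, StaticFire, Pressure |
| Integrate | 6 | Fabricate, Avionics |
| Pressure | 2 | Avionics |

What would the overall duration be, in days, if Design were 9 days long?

20

The binding path is Design→WetDress→StaticFire→Rollout = 8+2+3+6 = 19; finish at 19 days.
Since Design is critical, the +1 change carries straight to that chain (now 20 days).
No other chain overtakes it, so the finish is 20 days.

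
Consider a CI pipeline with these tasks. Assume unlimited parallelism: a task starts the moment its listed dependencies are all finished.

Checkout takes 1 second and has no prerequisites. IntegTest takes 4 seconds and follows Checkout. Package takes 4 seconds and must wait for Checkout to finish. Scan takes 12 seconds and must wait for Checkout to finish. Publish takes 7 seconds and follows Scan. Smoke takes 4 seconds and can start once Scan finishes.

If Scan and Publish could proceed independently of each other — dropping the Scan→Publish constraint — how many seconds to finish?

Before: longest chain Checkout→Scan→Publish = 1+12+7 = 20, finish 20.
Without Scan→Publish, Publish's earliest start moves from 13 to 0.
The longest chain is now Checkout→Scan→Smoke = 1+12+4 = 17, so the project takes 17 seconds.

17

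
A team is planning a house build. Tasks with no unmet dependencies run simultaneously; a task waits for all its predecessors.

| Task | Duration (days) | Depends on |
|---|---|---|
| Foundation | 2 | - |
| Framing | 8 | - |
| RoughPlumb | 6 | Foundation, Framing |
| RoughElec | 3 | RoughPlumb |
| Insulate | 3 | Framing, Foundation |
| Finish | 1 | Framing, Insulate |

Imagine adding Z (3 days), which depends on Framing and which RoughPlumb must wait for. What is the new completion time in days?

20

Originally the house build takes 17 days.
With Z inserted, RoughPlumb now waits for max(Foundation, Framing, Z).
New critical path: Framing→Z→RoughPlumb→RoughElec = 8+3+6+3 = 20 ⇒ 20 days.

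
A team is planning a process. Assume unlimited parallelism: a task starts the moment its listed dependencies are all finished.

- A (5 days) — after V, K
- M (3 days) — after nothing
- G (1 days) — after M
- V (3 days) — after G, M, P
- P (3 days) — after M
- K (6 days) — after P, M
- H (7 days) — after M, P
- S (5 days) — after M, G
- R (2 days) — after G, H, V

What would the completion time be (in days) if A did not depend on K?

Before: longest chain M→P→K→A = 3+3+6+5 = 17, finish 17.
Without K→A, A's earliest start moves from 12 to 9.
New critical path: M→P→H→R = 3+3+7+2 = 15 ⇒ 15 days.

15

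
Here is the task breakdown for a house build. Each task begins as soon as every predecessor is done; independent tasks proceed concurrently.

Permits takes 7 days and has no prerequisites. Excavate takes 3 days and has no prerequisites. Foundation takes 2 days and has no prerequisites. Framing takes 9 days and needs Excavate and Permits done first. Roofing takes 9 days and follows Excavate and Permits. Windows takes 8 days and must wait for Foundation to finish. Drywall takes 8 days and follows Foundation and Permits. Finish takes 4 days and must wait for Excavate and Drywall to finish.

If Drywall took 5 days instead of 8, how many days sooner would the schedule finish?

3

As given, the longest chain is Permits→Drywall→Finish = 7+8+4 = 19, so the finish is 19 days.
Drywall lies on that path, so at 5 days the path becomes 16 days.
New critical path: Permits→Framing = 7+9 = 16 ⇒ 16 days.
Change in finish: 16 − 19 = -3 days.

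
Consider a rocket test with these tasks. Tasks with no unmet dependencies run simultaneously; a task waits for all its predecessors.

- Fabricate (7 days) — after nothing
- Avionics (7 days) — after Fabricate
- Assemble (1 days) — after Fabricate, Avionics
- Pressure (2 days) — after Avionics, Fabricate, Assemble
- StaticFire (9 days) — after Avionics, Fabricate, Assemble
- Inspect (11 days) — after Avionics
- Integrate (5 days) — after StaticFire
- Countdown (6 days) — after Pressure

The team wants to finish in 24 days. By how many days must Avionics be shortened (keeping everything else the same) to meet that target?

5

Current finish: 29 days; target: 24.
Avionics is on every critical path, so each day cut from Avionics cuts the finish by one (this holds down to a finish of 23).
Need 29 − 24 = 5 days off Avionics → Avionics becomes 2 days, finish becomes 24.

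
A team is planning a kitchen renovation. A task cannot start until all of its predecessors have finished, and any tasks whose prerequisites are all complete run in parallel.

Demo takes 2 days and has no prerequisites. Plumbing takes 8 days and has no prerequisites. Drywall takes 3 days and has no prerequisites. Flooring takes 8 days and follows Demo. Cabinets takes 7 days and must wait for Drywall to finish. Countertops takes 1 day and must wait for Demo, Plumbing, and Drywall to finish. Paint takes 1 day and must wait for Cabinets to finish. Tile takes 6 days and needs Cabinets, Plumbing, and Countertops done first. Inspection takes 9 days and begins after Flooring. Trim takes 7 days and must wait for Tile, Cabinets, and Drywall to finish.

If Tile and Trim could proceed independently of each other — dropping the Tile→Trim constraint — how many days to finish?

Before: longest chain Drywall→Cabinets→Tile→Trim = 3+7+6+7 = 23, finish 23.
Without Tile→Trim, Trim's earliest start moves from 16 to 10.
New critical path: Demo→Flooring→Inspection = 2+8+9 = 19 ⇒ 19 days.

19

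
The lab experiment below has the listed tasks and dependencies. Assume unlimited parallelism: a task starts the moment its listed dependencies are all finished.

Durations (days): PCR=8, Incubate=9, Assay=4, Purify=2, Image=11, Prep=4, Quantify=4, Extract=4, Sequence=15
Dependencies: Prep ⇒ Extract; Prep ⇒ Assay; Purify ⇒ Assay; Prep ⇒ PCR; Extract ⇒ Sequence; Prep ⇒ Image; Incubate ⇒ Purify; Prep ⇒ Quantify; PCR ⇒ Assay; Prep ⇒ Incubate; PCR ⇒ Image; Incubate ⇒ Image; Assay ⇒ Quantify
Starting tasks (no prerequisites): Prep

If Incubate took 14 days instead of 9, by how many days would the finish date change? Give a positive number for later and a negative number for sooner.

Baseline: Prep→Incubate→Image = 4+9+11 = 24 → 24 days.
Incubate lies on that path, so at 14 days the path becomes 29 days.
The critical path is still Prep→Incubate→Image; finish is now 29 days.
Change in finish: 29 − 24 = +5 days.

5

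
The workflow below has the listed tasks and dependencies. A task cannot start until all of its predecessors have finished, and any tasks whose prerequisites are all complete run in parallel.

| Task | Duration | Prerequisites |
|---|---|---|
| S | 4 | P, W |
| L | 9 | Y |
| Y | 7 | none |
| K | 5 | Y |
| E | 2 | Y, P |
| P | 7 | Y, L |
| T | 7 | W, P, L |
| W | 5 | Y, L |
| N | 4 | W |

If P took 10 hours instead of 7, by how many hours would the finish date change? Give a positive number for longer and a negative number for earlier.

The binding path is Y→L→P→T = 7+9+7+7 = 30; finish at 30 hours.
Since P is critical, the +3 change carries straight to that chain (now 33 hours).
That remains the longest chain; total 33 hours.
Change in finish: 33 − 30 = +3 hours.

3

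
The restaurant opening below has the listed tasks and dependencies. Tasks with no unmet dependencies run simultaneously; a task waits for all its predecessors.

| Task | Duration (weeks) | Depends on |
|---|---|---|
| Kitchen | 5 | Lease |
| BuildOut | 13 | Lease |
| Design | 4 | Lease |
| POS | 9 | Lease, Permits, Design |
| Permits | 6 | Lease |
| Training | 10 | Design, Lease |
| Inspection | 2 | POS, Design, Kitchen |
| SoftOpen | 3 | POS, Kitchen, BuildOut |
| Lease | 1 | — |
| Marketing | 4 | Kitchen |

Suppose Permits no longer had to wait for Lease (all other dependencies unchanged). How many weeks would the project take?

18

Before: longest chain Lease→Permits→POS→SoftOpen = 1+6+9+3 = 19, finish 19.
Without Lease→Permits, Permits's earliest start moves from 1 to 0.
The longest chain is now Permits→POS→SoftOpen = 6+9+3 = 18, so the project takes 18 weeks.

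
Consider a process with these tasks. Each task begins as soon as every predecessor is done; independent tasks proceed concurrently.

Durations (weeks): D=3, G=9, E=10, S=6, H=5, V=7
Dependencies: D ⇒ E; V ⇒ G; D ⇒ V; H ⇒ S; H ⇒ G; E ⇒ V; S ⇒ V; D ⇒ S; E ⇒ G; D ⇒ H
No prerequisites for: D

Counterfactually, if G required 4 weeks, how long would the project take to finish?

Baseline: D→H→S→V→G = 3+5+6+7+9 = 30 → 30 weeks.
G lies on that path, so at 4 weeks the path becomes 25 weeks.
No other chain overtakes it, so the finish is 25 weeks.

25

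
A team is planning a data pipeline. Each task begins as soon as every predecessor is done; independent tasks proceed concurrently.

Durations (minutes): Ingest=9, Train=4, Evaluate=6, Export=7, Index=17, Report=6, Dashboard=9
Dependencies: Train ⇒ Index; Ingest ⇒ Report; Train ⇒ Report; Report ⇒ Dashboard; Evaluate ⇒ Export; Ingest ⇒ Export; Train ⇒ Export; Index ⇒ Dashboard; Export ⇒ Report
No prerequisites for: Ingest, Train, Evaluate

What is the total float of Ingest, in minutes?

0

The longest chain is Ingest→Export→Report→Dashboard = 9+7+6+9 = 31; overall finish 31 minutes.
Ingest finishes as early as 9 and must finish by 9.
Float = 31 − 31 = 0.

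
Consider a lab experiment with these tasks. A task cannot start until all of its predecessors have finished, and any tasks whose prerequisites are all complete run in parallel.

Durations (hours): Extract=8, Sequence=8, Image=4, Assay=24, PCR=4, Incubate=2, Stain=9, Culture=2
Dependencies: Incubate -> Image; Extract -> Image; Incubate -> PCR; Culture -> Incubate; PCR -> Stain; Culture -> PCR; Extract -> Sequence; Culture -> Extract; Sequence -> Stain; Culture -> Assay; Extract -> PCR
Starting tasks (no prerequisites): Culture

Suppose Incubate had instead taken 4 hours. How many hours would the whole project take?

27

The binding path is Culture→Extract→Sequence→Stain = 2+8+8+9 = 27; finish at 27 hours.
Incubate has 10 hours of float (longest path through it is 17).
The critical path is still Culture→Extract→Sequence→Stain; finish is now 27 hours.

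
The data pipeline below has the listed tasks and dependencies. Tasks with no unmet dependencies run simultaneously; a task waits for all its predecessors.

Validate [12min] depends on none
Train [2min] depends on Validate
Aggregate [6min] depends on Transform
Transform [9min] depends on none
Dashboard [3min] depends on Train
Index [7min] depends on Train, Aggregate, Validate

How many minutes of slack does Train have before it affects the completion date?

1

The longest chain is Transform→Aggregate→Index = 9+6+7 = 22; overall finish 22 minutes.
Train finishes as early as 14 and must finish by 15.
Float = 22 − 21 = 1.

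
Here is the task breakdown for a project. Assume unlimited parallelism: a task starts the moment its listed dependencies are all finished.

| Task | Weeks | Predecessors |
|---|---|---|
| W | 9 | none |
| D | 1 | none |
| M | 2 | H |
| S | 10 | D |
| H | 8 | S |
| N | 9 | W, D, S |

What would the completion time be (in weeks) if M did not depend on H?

20

With the dependency in place, D→S→H→M = 1+10+8+2 = 21 sets the finish at 21 weeks.
Without H→M, M's earliest start moves from 19 to 0.
The longest chain is now D→S→N = 1+10+9 = 20, so the job takes 20 weeks.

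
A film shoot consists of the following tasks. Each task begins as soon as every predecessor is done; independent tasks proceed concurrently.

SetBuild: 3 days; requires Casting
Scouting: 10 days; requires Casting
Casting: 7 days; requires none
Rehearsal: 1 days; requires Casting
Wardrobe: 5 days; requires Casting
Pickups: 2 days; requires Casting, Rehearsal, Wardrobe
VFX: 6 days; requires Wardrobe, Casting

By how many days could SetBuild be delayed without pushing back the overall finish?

8

The longest chain is Casting→Wardrobe→VFX = 7+5+6 = 18; overall finish 18 days.
The longest chain containing SetBuild totals 10 days.
So SetBuild can slip 18 − 10 = 8 days.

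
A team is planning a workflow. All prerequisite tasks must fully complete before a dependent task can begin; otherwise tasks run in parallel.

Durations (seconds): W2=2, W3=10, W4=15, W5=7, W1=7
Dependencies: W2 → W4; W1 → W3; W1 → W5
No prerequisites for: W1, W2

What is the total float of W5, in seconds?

Critical path: W1→W3 = 7+10 = 17, so the finish is 17 seconds.
Longest path through W5: 14 seconds (earliest finish 14, latest finish 17).
Slack of W5 = 10 − 7 = 3 seconds.

3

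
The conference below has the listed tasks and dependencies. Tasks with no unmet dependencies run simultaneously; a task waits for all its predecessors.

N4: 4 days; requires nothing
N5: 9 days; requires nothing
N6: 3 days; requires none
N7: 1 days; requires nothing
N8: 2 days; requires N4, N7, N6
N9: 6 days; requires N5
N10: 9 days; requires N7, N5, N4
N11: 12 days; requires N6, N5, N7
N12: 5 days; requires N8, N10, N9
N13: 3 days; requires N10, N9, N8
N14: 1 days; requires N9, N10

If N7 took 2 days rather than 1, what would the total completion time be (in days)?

23

Actual critical path: N5→N10→N12 = 9+9+5 = 23 ⇒ 23 days.
N7 has 8 days of float (longest path through it is 15).
That remains the longest chain; total 23 days.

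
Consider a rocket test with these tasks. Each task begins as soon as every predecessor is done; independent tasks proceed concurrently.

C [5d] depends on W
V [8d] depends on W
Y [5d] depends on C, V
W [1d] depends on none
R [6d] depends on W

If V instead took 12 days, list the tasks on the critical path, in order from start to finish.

W, V, Y

The binding path is W→V→Y = 1+8+5 = 14; finish at 14 days.
V lies on that path, so at 12 days the path becomes 18 days.
The critical path is still W→V→Y; finish is now 18 days.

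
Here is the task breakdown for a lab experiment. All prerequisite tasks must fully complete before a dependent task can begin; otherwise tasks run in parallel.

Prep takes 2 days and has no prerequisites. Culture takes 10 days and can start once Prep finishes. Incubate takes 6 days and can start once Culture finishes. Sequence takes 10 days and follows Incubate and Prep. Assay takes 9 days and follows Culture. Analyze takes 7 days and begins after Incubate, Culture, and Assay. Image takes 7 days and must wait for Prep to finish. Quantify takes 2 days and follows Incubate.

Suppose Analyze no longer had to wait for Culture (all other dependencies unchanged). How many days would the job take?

With the dependency in place, Prep→Culture→Incubate→Sequence = 2+10+6+10 = 28 sets the finish at 28 days.
Dropping Culture→Analyze doesn't change Analyze's earliest start (21); another predecessor still binds.
After: Prep→Culture→Incubate→Sequence = 2+10+6+10 = 28 → 28 days.

28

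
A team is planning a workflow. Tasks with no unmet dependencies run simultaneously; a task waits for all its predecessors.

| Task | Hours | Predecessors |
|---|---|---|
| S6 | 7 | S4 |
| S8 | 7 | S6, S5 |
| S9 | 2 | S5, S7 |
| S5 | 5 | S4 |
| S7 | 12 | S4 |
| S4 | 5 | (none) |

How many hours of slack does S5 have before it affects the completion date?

2

Critical path: S4→S6→S8 = 5+7+7 = 19, so the finish is 19 hours.
S5 finishes as early as 10 and must finish by 12.
So S5 can slip 12 − 10 = 2 hours.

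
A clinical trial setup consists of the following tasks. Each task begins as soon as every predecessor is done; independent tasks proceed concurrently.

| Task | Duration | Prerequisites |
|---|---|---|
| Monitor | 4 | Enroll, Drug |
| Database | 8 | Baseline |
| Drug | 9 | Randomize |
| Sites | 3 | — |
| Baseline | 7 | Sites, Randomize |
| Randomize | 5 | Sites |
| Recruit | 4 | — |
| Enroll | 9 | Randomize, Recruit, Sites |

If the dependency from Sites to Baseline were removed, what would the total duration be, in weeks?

Original critical path: Sites→Randomize→Baseline→Database = 3+5+7+8 = 23 ⇒ 23 weeks.
Dropping Sites→Baseline doesn't change Baseline's earliest start (8); another predecessor still binds.
The longest chain is now Sites→Randomize→Baseline→Database = 3+5+7+8 = 23, so the project takes 23 weeks.

23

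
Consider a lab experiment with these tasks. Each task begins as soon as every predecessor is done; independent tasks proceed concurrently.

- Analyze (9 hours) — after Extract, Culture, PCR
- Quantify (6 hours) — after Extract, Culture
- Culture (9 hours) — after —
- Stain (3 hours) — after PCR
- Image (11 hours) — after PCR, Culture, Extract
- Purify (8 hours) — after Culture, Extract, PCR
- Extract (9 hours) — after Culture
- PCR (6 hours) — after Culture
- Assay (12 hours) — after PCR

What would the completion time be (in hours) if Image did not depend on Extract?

27

Before: longest chain Culture→Extract→Image = 9+9+11 = 29, finish 29.
Without Extract→Image, Image's earliest start moves from 18 to 15.
The longest chain is now Culture→Extract→Analyze = 9+9+9 = 27, so the plan takes 27 hours.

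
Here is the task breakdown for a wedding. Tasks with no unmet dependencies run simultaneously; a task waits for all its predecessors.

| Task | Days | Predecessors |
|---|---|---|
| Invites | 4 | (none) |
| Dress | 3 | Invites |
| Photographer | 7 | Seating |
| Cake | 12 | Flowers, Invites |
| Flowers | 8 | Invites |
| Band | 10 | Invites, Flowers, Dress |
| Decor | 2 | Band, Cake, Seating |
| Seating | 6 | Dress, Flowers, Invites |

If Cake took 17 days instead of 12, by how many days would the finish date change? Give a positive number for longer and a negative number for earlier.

5

Baseline: Invites→Flowers→Cake→Decor = 4+8+12+2 = 26 → 26 days.
Since Cake is critical, the +5 change carries straight to that chain (now 31 days).
No other chain overtakes it, so the finish is 31 days.
Change in finish: 31 − 26 = +5 days.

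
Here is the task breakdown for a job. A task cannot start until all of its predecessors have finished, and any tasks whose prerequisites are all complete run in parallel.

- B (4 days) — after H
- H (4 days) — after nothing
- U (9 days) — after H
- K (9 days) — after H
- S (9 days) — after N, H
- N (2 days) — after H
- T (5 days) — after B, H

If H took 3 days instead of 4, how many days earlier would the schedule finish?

Baseline: H→N→S = 4+2+9 = 15 → 15 days.
H is on the critical path; changing it to 3 makes that path 14 days.
The critical path is still H→N→S; finish is now 14 days.
Change in finish: 14 − 15 = -1 days.

1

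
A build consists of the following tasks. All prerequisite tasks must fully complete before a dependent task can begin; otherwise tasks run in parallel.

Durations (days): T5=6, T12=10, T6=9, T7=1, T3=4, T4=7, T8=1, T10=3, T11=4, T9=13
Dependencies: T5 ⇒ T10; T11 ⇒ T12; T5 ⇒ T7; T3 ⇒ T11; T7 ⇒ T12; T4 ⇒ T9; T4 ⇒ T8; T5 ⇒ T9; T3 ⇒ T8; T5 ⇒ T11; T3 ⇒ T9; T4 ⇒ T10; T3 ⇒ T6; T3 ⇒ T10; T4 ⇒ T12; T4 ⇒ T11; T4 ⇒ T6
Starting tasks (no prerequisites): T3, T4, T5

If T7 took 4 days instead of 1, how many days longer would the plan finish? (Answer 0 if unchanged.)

0

Actual critical path: T4→T11→T12 = 7+4+10 = 21 ⇒ 21 days.
The longest path through T7 is only 17 days, so T7 has float 4.
No other chain overtakes it, so the finish is 21 days.
Change in finish: 21 − 21 = +0 days.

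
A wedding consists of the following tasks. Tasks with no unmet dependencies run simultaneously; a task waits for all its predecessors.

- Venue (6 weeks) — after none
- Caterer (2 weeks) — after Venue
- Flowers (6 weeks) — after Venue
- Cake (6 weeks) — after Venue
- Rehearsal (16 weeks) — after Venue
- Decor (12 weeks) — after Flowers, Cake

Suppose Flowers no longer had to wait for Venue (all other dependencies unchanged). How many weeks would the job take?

Before: longest chain Venue→Flowers→Decor = 6+6+12 = 24, finish 24.
Without Venue→Flowers, Flowers's earliest start moves from 6 to 0.
New critical path: Venue→Cake→Decor = 6+6+12 = 24 ⇒ 24 weeks.

24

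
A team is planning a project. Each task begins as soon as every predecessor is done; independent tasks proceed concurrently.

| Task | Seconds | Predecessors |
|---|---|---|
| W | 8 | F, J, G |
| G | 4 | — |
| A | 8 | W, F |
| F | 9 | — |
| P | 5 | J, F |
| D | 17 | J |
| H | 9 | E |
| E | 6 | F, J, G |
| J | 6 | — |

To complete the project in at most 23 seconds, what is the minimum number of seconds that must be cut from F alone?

2

Current finish: 25 seconds; target: 23.
F is on every critical path, so each second cut from F cuts the finish by one (this holds down to a finish of 23).
Need 25 − 23 = 2 seconds off F → F becomes 7 seconds, finish becomes 23.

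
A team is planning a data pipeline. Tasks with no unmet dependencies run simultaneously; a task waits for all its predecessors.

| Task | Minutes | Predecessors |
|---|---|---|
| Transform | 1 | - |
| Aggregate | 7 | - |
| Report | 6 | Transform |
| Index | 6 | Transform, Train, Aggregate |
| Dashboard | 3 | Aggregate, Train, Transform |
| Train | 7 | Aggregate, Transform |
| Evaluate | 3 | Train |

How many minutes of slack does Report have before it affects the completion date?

13

Critical path: Aggregate→Train→Index = 7+7+6 = 20, so the finish is 20 minutes.
The longest chain containing Report totals 7 minutes.
Float = 20 − 7 = 13.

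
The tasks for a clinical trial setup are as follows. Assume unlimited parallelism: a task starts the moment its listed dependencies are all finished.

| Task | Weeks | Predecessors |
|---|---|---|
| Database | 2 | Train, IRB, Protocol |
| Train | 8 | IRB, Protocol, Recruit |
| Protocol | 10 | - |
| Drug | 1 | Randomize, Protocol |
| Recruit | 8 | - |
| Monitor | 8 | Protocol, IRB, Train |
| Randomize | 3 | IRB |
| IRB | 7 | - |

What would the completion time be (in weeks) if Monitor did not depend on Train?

Before: longest chain Protocol→Train→Monitor = 10+8+8 = 26, finish 26.
Without Train→Monitor, Monitor's earliest start moves from 18 to 10.
After: Protocol→Train→Database = 10+8+2 = 20 → 20 weeks.

20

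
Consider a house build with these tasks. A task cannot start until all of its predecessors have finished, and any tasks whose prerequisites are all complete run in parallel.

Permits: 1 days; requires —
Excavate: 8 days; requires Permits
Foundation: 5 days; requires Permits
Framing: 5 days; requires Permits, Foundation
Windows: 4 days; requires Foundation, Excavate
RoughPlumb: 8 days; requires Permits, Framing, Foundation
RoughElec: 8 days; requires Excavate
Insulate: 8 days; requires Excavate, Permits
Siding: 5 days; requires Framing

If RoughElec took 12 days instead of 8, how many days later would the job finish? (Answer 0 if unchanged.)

The binding path is Permits→Foundation→Framing→RoughPlumb = 1+5+5+8 = 19; finish at 19 days.
RoughElec has 2 days of float (longest path through it is 17).
New critical path: Permits→Excavate→RoughElec = 1+8+12 = 21 ⇒ 21 days.
Change in finish: 21 − 19 = +2 days.

2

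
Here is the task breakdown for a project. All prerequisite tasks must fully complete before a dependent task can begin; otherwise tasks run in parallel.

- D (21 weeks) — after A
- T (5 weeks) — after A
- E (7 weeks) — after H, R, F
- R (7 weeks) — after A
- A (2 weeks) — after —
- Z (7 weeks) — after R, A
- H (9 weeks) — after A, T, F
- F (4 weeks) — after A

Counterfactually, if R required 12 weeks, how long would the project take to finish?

Actual critical path: A→T→H→E = 2+5+9+7 = 23 ⇒ 23 weeks.
R is off the critical path — its longest chain is 16 weeks, giving 7 of slack.
That remains the longest chain; total 23 weeks.

23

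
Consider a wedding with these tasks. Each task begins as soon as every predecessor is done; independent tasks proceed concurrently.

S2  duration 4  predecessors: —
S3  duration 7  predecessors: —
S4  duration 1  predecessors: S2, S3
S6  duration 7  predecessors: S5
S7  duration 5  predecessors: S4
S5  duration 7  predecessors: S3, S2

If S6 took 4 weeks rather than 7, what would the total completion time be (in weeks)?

18

As given, the longest chain is S3→S5→S6 = 7+7+7 = 21, so the finish is 21 weeks.
S6 lies on that path, so at 4 weeks the path becomes 18 weeks.
The critical path is still S3→S5→S6; finish is now 18 weeks.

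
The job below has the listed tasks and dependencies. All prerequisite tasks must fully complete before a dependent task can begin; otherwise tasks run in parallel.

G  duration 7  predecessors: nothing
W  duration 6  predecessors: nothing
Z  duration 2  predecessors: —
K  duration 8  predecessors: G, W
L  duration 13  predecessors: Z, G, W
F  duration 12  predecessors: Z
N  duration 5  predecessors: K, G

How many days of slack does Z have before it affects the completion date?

5

Critical path: G→K→N = 7+8+5 = 20, so the finish is 20 days.
Z finishes as early as 2 and must finish by 7.
Slack of Z = 5 − 0 = 5 days.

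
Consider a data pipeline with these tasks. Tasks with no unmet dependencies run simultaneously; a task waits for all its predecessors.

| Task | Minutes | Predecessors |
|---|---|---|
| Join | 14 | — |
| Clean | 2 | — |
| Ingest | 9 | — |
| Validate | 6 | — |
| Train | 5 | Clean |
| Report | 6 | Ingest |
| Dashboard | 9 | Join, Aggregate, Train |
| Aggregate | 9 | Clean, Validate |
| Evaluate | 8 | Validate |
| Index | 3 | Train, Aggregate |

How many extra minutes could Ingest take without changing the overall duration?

The longest chain is Validate→Aggregate→Dashboard = 6+9+9 = 24; overall finish 24 minutes.
Longest path through Ingest: 15 minutes (earliest finish 9, latest finish 18).
Float = 24 − 15 = 9.

9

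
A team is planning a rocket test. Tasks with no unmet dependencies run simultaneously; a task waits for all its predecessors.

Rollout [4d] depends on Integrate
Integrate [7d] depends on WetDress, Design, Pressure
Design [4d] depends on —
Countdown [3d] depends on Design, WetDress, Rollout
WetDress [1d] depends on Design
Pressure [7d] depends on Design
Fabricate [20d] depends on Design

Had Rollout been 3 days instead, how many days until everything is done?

24

The binding path is Design→Pressure→Integrate→Rollout→Countdown = 4+7+7+4+3 = 25; finish at 25 days.
Since Rollout is critical, the -1 change carries straight to that chain (now 24 days).
Now Design→Fabricate = 4+20 = 24 is longest, so the finish becomes 24 days.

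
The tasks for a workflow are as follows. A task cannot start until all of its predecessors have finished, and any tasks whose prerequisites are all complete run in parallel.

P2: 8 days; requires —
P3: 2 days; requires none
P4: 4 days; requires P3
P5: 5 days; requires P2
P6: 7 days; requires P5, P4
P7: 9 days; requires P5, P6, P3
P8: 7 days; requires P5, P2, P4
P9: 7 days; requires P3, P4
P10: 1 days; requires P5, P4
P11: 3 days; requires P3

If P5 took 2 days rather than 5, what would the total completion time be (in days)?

26

The binding path is P2→P5→P6→P7 = 8+5+7+9 = 29; finish at 29 days.
P5 is on the critical path; changing it to 2 makes that path 26 days.
That remains the longest chain; total 26 days.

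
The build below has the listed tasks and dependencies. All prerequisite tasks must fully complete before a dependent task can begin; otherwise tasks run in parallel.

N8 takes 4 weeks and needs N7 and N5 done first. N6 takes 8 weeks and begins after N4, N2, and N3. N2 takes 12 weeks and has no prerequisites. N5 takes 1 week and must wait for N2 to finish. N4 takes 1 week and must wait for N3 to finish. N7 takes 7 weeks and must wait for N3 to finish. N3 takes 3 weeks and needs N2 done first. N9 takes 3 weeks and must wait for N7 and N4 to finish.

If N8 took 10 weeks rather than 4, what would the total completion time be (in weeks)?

32

Baseline: N2→N3→N7→N8 = 12+3+7+4 = 26 → 26 weeks.
N8 lies on that path, so at 10 weeks the path becomes 32 weeks.
That remains the longest chain; total 32 weeks.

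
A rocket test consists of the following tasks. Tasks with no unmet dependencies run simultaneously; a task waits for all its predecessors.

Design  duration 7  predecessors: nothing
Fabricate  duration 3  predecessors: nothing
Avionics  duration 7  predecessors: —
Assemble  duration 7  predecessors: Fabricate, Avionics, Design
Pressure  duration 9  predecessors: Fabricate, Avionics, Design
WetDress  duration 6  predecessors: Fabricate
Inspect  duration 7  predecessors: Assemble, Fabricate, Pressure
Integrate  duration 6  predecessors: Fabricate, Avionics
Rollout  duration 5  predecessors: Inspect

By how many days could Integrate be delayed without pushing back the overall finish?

15

Design→Pressure→Inspect→Rollout = 7+9+7+5 = 28 sets the makespan at 28 days.
The longest chain containing Integrate totals 13 days.
So Integrate can slip 28 − 13 = 15 days.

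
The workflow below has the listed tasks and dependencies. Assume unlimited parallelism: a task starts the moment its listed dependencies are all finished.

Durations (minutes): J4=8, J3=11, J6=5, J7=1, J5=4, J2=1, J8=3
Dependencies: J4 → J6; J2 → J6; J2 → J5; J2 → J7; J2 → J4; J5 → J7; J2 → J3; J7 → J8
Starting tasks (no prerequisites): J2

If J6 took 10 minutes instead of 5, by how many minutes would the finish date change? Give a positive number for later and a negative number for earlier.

Critical path before the change: J2→J4→J6 = 1+8+5 = 14 giving 14 minutes.
Since J6 is critical, the +5 change carries straight to that chain (now 19 minutes).
That remains the longest chain; total 19 minutes.
Change in finish: 19 − 14 = +5 minutes.

5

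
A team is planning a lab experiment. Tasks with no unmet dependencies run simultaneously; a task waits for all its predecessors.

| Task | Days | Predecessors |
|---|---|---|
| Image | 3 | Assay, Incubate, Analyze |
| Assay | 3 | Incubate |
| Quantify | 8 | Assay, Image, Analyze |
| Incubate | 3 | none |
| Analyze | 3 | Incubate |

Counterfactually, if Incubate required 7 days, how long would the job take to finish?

21

Baseline: Incubate→Assay→Image→Quantify = 3+3+3+8 = 17 → 17 days.
Incubate lies on that path, so at 7 days the path becomes 21 days.
That remains the longest chain; total 21 days.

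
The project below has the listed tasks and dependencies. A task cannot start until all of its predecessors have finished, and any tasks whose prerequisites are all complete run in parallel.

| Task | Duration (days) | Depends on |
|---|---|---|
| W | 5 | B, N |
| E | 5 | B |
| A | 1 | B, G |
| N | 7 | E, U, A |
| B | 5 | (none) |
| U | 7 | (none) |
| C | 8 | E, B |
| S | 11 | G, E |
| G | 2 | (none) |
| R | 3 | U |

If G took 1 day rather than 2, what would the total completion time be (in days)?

The binding path is B→E→N→W = 5+5+7+5 = 22; finish at 22 days.
The longest path through G is only 15 days, so G has float 7.
The critical path is still B→E→N→W; finish is now 22 days.

22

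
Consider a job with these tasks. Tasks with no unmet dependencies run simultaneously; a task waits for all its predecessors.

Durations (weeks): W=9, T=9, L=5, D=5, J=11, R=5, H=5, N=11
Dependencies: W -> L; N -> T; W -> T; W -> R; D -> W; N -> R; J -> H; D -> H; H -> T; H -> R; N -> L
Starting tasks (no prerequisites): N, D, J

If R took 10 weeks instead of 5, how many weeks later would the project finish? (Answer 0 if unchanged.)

1

Baseline: J→H→T = 11+5+9 = 25 → 25 weeks.
The longest path through R is only 21 weeks, so R has float 4.
The binding chain switches to J→H→R = 11+5+10 = 26; finish 26 weeks.
Change in finish: 26 − 25 = +1 weeks.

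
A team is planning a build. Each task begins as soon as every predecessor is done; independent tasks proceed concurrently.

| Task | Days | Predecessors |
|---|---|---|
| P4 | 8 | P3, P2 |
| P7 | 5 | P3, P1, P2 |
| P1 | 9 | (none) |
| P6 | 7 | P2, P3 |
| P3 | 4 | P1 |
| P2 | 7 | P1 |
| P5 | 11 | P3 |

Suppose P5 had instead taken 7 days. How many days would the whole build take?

Baseline: P1→P3→P5 = 9+4+11 = 24 → 24 days.
P5 is on the critical path; changing it to 7 makes that path 20 days.
Now P1→P2→P4 = 9+7+8 = 24 is longest, so the finish becomes 24 days.

24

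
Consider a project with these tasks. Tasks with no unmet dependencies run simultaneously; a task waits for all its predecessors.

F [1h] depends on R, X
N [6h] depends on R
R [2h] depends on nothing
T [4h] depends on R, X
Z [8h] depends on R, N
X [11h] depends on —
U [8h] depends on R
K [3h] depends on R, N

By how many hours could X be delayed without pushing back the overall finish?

1

Critical path: R→N→Z = 2+6+8 = 16, so the finish is 16 hours.
The longest chain containing X totals 15 hours.
Slack of X = 1 − 0 = 1 hour.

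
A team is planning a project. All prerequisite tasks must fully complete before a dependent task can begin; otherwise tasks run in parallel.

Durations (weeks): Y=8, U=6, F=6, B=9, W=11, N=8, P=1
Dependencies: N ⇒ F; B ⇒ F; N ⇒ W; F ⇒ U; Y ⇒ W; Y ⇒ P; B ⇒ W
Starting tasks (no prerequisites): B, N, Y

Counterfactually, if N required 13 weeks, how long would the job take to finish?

25

Baseline: B→F→U = 9+6+6 = 21 → 21 weeks.
N has 1 week of float (longest path through it is 20).
The binding chain switches to N→F→U = 13+6+6 = 25; finish 25 weeks.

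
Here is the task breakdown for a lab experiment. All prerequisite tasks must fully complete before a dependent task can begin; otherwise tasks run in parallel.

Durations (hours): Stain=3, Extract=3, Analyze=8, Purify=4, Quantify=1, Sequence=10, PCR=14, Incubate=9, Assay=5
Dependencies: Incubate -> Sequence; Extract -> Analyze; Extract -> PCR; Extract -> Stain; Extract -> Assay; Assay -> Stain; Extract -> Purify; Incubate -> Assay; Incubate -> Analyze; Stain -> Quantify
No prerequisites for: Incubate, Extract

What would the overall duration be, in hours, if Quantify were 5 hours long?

22

As given, the longest chain is Incubate→Sequence = 9+10 = 19, so the finish is 19 hours.
The longest path through Quantify is only 18 hours, so Quantify has float 1.
Now Incubate→Assay→Stain→Quantify = 9+5+3+5 = 22 is longest, so the finish becomes 22 hours.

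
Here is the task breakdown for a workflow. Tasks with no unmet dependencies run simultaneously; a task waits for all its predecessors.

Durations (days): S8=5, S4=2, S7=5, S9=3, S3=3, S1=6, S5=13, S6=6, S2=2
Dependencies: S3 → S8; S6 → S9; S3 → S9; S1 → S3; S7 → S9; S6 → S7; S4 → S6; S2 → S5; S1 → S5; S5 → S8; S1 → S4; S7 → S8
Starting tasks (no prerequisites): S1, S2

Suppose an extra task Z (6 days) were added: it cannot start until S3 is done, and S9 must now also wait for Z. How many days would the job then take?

24

Originally the job takes 24 days.
With Z inserted, S9 now waits for max(S6, S3, S7, Z).
New critical path: S1→S4→S6→S7→S8 = 6+2+6+5+5 = 24 ⇒ 24 days.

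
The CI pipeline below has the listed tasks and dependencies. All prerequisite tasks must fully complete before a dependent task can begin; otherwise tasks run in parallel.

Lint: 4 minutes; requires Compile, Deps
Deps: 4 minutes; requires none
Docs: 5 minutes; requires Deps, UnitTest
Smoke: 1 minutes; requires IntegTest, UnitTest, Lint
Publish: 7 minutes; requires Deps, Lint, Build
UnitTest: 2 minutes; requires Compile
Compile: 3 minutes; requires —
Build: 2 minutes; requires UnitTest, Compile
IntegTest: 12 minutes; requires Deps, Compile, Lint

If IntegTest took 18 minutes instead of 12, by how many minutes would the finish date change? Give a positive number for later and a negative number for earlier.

Actual critical path: Deps→Lint→IntegTest→Smoke = 4+4+12+1 = 21 ⇒ 21 minutes.
IntegTest is on the critical path; changing it to 18 makes that path 27 minutes.
That remains the longest chain; total 27 minutes.
Change in finish: 27 − 21 = +6 minutes.

6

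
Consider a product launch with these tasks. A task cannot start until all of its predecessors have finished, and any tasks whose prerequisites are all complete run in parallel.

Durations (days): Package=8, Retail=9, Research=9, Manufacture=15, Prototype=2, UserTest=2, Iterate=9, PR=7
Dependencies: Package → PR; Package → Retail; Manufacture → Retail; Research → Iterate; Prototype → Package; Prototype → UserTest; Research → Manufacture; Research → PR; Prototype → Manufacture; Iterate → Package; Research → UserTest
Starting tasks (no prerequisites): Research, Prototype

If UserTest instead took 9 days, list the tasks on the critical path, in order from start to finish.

Research, Iterate, Package, Retail

The binding path is Research→Iterate→Package→Retail = 9+9+8+9 = 35; finish at 35 days.
The longest path through UserTest is only 11 days, so UserTest has float 24.
The critical path is still Research→Iterate→Package→Retail; finish is now 35 days.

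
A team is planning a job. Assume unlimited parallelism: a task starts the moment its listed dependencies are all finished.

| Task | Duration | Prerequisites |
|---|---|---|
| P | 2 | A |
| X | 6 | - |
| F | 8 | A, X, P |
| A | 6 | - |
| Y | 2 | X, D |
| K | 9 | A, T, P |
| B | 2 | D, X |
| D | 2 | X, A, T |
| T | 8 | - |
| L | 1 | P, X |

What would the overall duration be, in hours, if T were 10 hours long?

As given, the longest chain is T→K = 8+9 = 17, so the finish is 17 hours.
T lies on that path, so at 10 hours the path becomes 19 hours.
No other chain overtakes it, so the finish is 19 hours.

19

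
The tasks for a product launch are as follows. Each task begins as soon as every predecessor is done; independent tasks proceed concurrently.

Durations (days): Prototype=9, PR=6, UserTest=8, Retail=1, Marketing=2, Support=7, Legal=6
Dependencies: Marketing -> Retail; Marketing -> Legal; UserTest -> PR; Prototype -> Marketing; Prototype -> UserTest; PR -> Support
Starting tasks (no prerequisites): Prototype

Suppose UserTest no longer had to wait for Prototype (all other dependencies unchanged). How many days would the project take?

With the dependency in place, Prototype→UserTest→PR→Support = 9+8+6+7 = 30 sets the finish at 30 days.
Without Prototype→UserTest, UserTest's earliest start moves from 9 to 0.
The longest chain is now UserTest→PR→Support = 8+6+7 = 21, so the project takes 21 days.

21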